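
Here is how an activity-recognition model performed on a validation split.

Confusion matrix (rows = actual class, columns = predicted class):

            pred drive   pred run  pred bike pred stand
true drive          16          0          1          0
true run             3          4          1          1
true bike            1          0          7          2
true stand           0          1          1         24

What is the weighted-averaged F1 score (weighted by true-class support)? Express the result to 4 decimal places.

0.8128

Per-class F1 score (2·TP/(2·TP+FP+FN)):
  drive: TP=16, FP=3+1+0=4, FN=0+1+0=1 → 32/37 = 0.86486
  run: TP=4, FP=0+0+1=1, FN=3+1+1=5 → 8/14 = 0.57143
  bike: TP=7, FP=1+1+1=3, FN=1+0+2=3 → 14/20 = 0.70000
  stand: TP=24, FP=0+1+2=3, FN=0+1+1=2 → 48/53 = 0.90566
Weighted-F1 score = Σ (supportᵢ/N)·F1 scoreᵢ with N=62: (17/62)·0.86486 + (9/62)·0.57143 + (10/62)·0.70000 + (26/62)·0.90566 = 0.8128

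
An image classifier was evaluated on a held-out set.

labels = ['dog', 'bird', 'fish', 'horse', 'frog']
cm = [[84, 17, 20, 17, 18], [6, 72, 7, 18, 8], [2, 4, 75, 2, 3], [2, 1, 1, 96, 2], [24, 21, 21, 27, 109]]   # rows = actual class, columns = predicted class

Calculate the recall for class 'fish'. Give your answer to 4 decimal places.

0.8721

Take TP from the diagonal, FP from the rest of the 'fish' prediction marginal, FN from the rest of the 'fish' actual marginal.
recall = TP/(TP+FN).
fish: TP=75, FN=2+4+2+3=11 → 75/86 = 0.87209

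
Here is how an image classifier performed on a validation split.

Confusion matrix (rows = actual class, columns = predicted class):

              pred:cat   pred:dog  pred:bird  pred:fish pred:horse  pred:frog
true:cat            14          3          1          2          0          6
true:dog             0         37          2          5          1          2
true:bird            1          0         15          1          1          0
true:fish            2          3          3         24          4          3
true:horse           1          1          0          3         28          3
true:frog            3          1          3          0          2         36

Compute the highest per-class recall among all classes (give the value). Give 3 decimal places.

Per-class recall (TP/(TP+FN)):
  cat: TP=14, FN=3+1+2+0+6=12 → 14/26 = 0.5385
  dog: TP=37, FN=0+2+5+1+2=10 → 37/47 = 0.7872
  bird: TP=15, FN=1+0+1+1+0=3 → 15/18 = 0.8333
  fish: TP=24, FN=2+3+3+4+3=15 → 24/39 = 0.6154
  horse: TP=28, FN=1+1+0+3+3=8 → 28/36 = 0.7778
  frog: TP=36, FN=3+1+3+0+2=9 → 36/45 = 0.8000
Highest is class 'bird' with recall = 0.833.

0.833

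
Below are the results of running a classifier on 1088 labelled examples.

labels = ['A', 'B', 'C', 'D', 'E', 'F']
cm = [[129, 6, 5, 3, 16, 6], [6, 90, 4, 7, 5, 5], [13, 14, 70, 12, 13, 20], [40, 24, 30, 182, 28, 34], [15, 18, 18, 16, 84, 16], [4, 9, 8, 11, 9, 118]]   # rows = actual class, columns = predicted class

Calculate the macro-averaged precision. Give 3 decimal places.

Per-class precision (TP/(TP+FP)):
  A: TP=129, FP=6+13+40+15+4=78 → 129/207 = 0.6232
  B: TP=90, FP=6+14+24+18+9=71 → 90/161 = 0.5590
  C: TP=70, FP=5+4+30+18+8=65 → 70/135 = 0.5185
  D: TP=182, FP=3+7+12+16+11=49 → 182/231 = 0.7879
  E: TP=84, FP=16+5+13+28+9=71 → 84/155 = 0.5419
  F: TP=118, FP=6+5+20+34+16=81 → 118/199 = 0.5930
Macro-precision = mean = (0.6232 + 0.5590 + 0.5185 + 0.7879 + 0.5419 + 0.5930) / 6 = 0.604

0.604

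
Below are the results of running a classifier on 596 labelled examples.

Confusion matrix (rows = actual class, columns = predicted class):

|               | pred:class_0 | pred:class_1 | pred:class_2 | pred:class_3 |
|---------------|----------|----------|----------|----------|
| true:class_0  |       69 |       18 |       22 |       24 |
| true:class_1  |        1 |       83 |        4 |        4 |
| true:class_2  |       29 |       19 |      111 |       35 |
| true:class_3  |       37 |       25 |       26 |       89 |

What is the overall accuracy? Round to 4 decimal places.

0.5906

Accuracy = trace / total = (69+83+111+89=352) / 596 = 352/596 = 0.5906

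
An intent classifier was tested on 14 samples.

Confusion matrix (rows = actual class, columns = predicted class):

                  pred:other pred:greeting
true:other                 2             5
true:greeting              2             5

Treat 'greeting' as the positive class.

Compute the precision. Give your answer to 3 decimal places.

0.500

Precision = TP/(TP+FP) = 5/(5+5) = 5/10 = 0.500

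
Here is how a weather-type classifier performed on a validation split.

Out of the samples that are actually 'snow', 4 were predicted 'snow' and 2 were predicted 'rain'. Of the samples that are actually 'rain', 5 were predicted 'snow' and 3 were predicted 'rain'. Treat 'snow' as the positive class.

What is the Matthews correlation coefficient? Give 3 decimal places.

MCC = (TP·TN − FP·FN) / √((TP+FP)(TP+FN)(TN+FP)(TN+FN))
Numerator = 4·3 − 5·2 = 2
Denominator = √(9·6·8·5) = √2160 = 46.4758
MCC = 2 / 46.4758 = 0.043

0.043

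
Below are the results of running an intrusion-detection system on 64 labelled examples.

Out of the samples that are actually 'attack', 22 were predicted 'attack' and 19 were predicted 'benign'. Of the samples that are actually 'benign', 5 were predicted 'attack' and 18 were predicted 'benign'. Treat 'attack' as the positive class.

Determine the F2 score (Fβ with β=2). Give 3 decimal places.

0.576

Fβ = (1+β²)·TP / ((1+β²)·TP + β²·FN + FP), with β²=4
= 5·22 / (5·22 + 4·19 + 5) = 0.576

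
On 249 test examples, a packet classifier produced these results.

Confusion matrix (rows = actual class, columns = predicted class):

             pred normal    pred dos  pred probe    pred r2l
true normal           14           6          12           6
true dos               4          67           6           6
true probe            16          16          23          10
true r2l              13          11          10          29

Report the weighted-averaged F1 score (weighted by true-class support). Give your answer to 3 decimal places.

Per-class F1 score (2·TP/(2·TP+FP+FN)):
  normal: TP=14, FP=4+16+13=33, FN=6+12+6=24 → 28/85 = 0.3294
  dos: TP=67, FP=6+16+11=33, FN=4+6+6=16 → 134/183 = 0.7322
  probe: TP=23, FP=12+6+10=28, FN=16+16+10=42 → 46/116 = 0.3966
  r2l: TP=29, FP=6+6+10=22, FN=13+11+10=34 → 58/114 = 0.5088
Weighted-F1 score = Σ (supportᵢ/N)·F1 scoreᵢ with N=249: (38/249)·0.3294 + (83/249)·0.7322 + (65/249)·0.3966 + (63/249)·0.5088 = 0.527

0.527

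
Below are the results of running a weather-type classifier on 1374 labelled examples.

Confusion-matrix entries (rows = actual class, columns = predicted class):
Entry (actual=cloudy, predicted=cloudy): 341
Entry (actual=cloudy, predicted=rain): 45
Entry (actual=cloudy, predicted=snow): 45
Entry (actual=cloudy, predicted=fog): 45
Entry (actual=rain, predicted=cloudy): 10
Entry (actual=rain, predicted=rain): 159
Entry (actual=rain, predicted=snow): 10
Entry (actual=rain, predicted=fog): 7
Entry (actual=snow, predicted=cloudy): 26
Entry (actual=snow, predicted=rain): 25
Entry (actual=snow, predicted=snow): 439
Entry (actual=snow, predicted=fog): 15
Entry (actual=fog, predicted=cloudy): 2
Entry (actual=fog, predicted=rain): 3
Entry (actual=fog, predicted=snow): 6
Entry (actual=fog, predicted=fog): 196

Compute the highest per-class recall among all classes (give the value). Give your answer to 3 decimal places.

0.947

Per-class recall (TP/(TP+FN)):
  cloudy: TP=341, FN=45+45+45=135 → 341/476 = 0.7164
  rain: TP=159, FN=10+10+7=27 → 159/186 = 0.8548
  snow: TP=439, FN=26+25+15=66 → 439/505 = 0.8693
  fog: TP=196, FN=2+3+6=11 → 196/207 = 0.9469
Highest is class 'fog' with recall = 0.947.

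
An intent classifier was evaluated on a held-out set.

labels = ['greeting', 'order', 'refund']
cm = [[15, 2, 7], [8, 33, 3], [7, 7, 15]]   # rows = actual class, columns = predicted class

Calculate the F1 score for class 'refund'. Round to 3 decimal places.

F1 score = 2·TP/(2·TP+FP+FN).
refund: TP=15, FP=7+3=10, FN=7+7=14 → 30/54 = 0.5556

0.556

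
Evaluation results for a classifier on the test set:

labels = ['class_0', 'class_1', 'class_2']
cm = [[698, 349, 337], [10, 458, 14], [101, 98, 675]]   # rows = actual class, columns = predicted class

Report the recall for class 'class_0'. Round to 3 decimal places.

recall = TP/(TP+FN).
class_0: TP=698, FN=349+337=686 → 698/1384 = 0.5043

0.504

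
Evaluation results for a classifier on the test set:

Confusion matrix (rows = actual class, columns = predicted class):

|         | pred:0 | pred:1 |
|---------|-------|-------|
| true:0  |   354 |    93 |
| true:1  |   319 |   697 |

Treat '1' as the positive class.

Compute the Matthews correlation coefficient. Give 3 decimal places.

0.442

MCC = (TP·TN − FP·FN) / √((TP+FP)(TP+FN)(TN+FP)(TN+FN))
Numerator = 697·354 − 93·319 = 217071
Denominator = √(790·1016·447·673) = √241458993840 = 491384.7717
MCC = 217071 / 491384.7717 = 0.442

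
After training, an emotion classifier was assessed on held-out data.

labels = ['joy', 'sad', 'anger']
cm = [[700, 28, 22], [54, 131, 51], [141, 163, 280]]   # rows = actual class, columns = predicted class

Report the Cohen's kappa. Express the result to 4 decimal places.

0.5232

Observed agreement pₒ = trace/N = 1111/1570 = 0.70764
Expected agreement pₑ = Σ (rowᵢ·colᵢ)/N² = (750·895 + 236·322 + 584·353)/1570² = 0.38679
κ = (pₒ − pₑ)/(1 − pₑ) = (0.70764 − 0.38679)/(1 − 0.38679) = 0.5232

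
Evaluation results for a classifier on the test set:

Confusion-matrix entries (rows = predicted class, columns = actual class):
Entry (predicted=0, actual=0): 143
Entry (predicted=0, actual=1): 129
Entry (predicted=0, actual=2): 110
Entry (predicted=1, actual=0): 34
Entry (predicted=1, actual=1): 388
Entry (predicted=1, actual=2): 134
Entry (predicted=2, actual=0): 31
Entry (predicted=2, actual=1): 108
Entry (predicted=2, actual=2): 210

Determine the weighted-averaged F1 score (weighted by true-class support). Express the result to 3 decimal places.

0.582

Per-class F1 score (2·TP/(2·TP+FP+FN)):
  0: TP=143, FP=129+110=239, FN=34+31=65 → 286/590 = 0.4847
  1: TP=388, FP=34+134=168, FN=129+108=237 → 776/1181 = 0.6571
  2: TP=210, FP=31+108=139, FN=110+134=244 → 420/803 = 0.5230
Weighted-F1 score = Σ (supportᵢ/N)·F1 scoreᵢ with N=1287: (208/1287)·0.4847 + (625/1287)·0.6571 + (454/1287)·0.5230 = 0.582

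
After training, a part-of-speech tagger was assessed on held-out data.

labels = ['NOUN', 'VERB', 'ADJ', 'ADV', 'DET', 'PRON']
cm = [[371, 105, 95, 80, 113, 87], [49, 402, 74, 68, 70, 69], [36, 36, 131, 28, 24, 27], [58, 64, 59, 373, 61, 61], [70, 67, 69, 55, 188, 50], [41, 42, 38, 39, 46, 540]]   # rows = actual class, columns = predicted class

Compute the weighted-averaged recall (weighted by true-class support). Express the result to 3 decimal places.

0.530

Per-class recall (TP/(TP+FN)):
  NOUN: TP=371, FN=105+95+80+113+87=480 → 371/851 = 0.4360
  VERB: TP=402, FN=49+74+68+70+69=330 → 402/732 = 0.5492
  ADJ: TP=131, FN=36+36+28+24+27=151 → 131/282 = 0.4645
  ADV: TP=373, FN=58+64+59+61+61=303 → 373/676 = 0.5518
  DET: TP=188, FN=70+67+69+55+50=311 → 188/499 = 0.3768
  PRON: TP=540, FN=41+42+38+39+46=206 → 540/746 = 0.7239
Weighted-recall = Σ (supportᵢ/N)·recallᵢ with N=3786: (851/3786)·0.4360 + (732/3786)·0.5492 + (282/3786)·0.4645 + (676/3786)·0.5518 + (499/3786)·0.3768 + (746/3786)·0.7239 = 0.530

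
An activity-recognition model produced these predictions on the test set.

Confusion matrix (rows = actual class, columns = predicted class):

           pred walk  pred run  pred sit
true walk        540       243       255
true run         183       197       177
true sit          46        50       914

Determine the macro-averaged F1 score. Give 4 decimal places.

0.5833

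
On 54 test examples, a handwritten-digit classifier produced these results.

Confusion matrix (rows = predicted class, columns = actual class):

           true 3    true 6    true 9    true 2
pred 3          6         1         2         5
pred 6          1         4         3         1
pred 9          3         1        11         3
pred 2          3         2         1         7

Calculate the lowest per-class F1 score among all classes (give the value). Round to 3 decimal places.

Per-class F1 score (2·TP/(2·TP+FP+FN)):
  3: TP=6, FP=1+2+5=8, FN=1+3+3=7 → 12/27 = 0.4444
  6: TP=4, FP=1+3+1=5, FN=1+1+2=4 → 8/17 = 0.4706
  9: TP=11, FP=3+1+3=7, FN=2+3+1=6 → 22/35 = 0.6286
  2: TP=7, FP=3+2+1=6, FN=5+1+3=9 → 14/29 = 0.4828
Lowest is class '3' with F1 score = 0.444.

0.444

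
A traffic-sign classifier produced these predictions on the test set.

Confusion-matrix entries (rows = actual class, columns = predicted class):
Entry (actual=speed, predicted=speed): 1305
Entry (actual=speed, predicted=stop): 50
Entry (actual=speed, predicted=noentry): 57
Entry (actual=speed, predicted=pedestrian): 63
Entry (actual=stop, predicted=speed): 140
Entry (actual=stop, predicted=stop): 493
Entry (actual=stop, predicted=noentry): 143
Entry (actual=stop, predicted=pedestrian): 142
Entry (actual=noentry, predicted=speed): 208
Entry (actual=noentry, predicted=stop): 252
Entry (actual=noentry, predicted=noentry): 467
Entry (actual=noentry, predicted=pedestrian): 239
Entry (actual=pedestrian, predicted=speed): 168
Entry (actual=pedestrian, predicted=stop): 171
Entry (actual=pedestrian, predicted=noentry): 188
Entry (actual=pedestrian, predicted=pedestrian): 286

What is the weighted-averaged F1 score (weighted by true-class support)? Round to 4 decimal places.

Per-class F1 score (2·TP/(2·TP+FP+FN)):
  speed: TP=1305, FP=140+208+168=516, FN=50+57+63=170 → 2610/3296 = 0.79187
  stop: TP=493, FP=50+252+171=473, FN=140+143+142=425 → 986/1884 = 0.52335
  noentry: TP=467, FP=57+143+188=388, FN=208+252+239=699 → 934/2021 = 0.46215
  pedestrian: TP=286, FP=63+142+239=444, FN=168+171+188=527 → 572/1543 = 0.37071
Weighted-F1 score = Σ (supportᵢ/N)·F1 scoreᵢ with N=4372: (1475/4372)·0.79187 + (918/4372)·0.52335 + (1166/4372)·0.46215 + (813/4372)·0.37071 = 0.5692

0.5692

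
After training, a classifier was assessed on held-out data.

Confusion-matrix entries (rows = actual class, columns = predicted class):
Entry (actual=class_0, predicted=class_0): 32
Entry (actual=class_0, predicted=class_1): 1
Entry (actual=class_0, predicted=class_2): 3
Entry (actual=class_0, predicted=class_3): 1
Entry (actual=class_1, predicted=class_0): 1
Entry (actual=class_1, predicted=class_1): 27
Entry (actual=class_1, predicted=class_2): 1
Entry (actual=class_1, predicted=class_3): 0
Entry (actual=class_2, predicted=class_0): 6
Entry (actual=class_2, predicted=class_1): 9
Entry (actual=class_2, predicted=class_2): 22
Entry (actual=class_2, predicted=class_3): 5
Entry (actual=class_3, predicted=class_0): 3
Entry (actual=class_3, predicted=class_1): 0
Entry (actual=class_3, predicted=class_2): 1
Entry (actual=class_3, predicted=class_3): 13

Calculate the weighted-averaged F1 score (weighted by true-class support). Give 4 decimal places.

Per-class F1 score (2·TP/(2·TP+FP+FN)):
  class_0: TP=32, FP=1+6+3=10, FN=1+3+1=5 → 64/79 = 0.81013
  class_1: TP=27, FP=1+9+0=10, FN=1+1+0=2 → 54/66 = 0.81818
  class_2: TP=22, FP=3+1+1=5, FN=6+9+5=20 → 44/69 = 0.63768
  class_3: TP=13, FP=1+0+5=6, FN=3+0+1=4 → 26/36 = 0.72222
Weighted-F1 score = Σ (supportᵢ/N)·F1 scoreᵢ with N=125: (37/125)·0.81013 + (29/125)·0.81818 + (42/125)·0.63768 + (17/125)·0.72222 = 0.7421

0.7421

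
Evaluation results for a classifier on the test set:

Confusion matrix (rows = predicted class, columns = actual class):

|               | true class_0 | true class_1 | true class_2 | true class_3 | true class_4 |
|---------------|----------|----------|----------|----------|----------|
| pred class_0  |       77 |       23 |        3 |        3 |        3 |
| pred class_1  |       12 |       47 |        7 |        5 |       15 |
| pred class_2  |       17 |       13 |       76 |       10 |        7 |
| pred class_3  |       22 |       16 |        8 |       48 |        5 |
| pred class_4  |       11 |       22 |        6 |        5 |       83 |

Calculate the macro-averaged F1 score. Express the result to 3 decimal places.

0.603

Per-class F1 score (2·TP/(2·TP+FP+FN)):
  class_0: TP=77, FP=23+3+3+3=32, FN=12+17+22+11=62 → 154/248 = 0.6210
  class_1: TP=47, FP=12+7+5+15=39, FN=23+13+16+22=74 → 94/207 = 0.4541
  class_2: TP=76, FP=17+13+10+7=47, FN=3+7+8+6=24 → 152/223 = 0.6816
  class_3: TP=48, FP=22+16+8+5=51, FN=3+5+10+5=23 → 96/170 = 0.5647
  class_4: TP=83, FP=11+22+6+5=44, FN=3+15+7+5=30 → 166/240 = 0.6917
Macro-F1 score = mean = (0.6210 + 0.4541 + 0.6816 + 0.5647 + 0.6917) / 5 = 0.603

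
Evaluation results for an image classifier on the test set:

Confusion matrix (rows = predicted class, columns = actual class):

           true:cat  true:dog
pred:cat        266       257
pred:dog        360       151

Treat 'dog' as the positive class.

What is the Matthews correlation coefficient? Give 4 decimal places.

-0.2004

MCC = (TP·TN − FP·FN) / √((TP+FP)(TP+FN)(TN+FP)(TN+FN))
Numerator = 151·266 − 360·257 = -52354
Denominator = √(511·408·626·523) = √68258554224 = 261263.3809
MCC = -52354 / 261263.3809 = -0.2004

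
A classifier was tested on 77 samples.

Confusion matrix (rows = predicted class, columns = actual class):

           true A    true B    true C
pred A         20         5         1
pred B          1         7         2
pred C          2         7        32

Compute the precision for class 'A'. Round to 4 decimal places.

0.7692

Take TP from the diagonal, FP from the rest of the 'A' prediction marginal, FN from the rest of the 'A' actual marginal.
precision = TP/(TP+FP).
A: TP=20, FP=5+1=6 → 20/26 = 0.76923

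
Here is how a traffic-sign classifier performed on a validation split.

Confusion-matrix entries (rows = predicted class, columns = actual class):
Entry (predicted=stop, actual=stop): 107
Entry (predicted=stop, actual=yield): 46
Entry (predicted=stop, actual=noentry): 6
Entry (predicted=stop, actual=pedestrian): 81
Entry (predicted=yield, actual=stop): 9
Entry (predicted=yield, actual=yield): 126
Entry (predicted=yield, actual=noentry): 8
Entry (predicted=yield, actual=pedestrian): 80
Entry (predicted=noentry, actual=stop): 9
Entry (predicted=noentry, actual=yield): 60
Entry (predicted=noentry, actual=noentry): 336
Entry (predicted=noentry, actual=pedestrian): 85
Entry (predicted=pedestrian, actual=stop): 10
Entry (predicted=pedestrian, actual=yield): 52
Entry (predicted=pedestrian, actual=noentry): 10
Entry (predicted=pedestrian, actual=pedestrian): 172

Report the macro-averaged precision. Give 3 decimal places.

Per-class precision (TP/(TP+FP)):
  stop: TP=107, FP=46+6+81=133 → 107/240 = 0.4458
  yield: TP=126, FP=9+8+80=97 → 126/223 = 0.5650
  noentry: TP=336, FP=9+60+85=154 → 336/490 = 0.6857
  pedestrian: TP=172, FP=10+52+10=72 → 172/244 = 0.7049
Macro-precision = mean = (0.4458 + 0.5650 + 0.6857 + 0.7049) / 4 = 0.600

0.600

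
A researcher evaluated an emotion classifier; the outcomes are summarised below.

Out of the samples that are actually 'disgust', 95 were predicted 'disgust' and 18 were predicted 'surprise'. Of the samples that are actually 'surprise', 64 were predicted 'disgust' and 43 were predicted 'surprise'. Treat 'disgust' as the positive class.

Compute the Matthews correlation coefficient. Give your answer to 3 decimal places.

MCC = (TP·TN − FP·FN) / √((TP+FP)(TP+FN)(TN+FP)(TN+FN))
Numerator = 95·43 − 64·18 = 2933
Denominator = √(159·113·107·61) = √117270609 = 10829.1555
MCC = 2933 / 10829.1555 = 0.271

0.271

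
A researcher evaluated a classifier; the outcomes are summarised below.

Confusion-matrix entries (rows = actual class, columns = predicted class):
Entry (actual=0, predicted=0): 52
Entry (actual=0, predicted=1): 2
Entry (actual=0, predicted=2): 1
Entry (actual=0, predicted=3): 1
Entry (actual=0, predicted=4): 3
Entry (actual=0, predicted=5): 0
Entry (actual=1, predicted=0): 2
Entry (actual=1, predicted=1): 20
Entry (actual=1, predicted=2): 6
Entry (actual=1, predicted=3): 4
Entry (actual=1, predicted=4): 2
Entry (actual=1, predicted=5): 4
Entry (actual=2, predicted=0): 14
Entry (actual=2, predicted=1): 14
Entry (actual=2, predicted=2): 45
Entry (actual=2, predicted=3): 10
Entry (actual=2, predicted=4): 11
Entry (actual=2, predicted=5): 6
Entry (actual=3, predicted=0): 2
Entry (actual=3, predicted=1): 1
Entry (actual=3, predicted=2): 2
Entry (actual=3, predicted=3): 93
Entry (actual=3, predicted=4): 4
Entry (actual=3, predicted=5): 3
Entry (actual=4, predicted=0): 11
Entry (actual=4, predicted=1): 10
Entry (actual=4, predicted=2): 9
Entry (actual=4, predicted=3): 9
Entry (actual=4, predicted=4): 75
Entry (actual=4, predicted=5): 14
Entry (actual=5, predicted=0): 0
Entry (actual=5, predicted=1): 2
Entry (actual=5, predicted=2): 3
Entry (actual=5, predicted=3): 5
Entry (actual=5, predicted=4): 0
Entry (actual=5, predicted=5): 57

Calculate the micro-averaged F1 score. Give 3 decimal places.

0.688

Micro-averaging pools counts across classes: ΣTP=342, ΣFP=155, ΣFN=155.
Micro-F1 score = 2·TP/(2·TP+FP+FN) on pooled counts = 0.688 (equals overall accuracy in single-label multiclass).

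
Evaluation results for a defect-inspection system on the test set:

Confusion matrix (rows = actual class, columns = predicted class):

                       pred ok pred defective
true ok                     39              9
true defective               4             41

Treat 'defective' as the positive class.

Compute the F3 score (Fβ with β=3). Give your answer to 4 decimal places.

0.9011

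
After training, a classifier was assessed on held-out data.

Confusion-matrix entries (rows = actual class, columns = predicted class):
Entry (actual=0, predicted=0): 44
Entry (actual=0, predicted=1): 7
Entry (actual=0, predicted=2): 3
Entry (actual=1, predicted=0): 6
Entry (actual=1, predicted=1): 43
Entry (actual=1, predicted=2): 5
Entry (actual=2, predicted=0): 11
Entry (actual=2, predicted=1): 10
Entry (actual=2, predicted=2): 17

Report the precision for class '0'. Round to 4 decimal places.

precision = TP/(TP+FP).
0: TP=44, FP=6+11=17 → 44/61 = 0.72131

0.7213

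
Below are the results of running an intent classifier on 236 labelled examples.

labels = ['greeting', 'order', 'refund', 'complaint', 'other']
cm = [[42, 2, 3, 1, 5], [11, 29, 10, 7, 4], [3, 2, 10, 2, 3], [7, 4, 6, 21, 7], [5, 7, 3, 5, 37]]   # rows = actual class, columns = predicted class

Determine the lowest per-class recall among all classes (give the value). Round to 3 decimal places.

0.467

Per-class recall (TP/(TP+FN)):
  greeting: TP=42, FN=2+3+1+5=11 → 42/53 = 0.7925
  order: TP=29, FN=11+10+7+4=32 → 29/61 = 0.4754
  refund: TP=10, FN=3+2+2+3=10 → 10/20 = 0.5000
  complaint: TP=21, FN=7+4+6+7=24 → 21/45 = 0.4667
  other: TP=37, FN=5+7+3+5=20 → 37/57 = 0.6491
Lowest is class 'complaint' with recall = 0.467.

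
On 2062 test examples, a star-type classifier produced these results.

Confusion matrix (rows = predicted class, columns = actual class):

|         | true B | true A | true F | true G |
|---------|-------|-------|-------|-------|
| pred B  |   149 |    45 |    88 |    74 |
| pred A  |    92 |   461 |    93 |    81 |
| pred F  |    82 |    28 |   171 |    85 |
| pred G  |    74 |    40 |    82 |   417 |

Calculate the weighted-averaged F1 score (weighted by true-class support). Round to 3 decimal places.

Per-class F1 score (2·TP/(2·TP+FP+FN)):
  B: TP=149, FP=45+88+74=207, FN=92+82+74=248 → 298/753 = 0.3958
  A: TP=461, FP=92+93+81=266, FN=45+28+40=113 → 922/1301 = 0.7087
  F: TP=171, FP=82+28+85=195, FN=88+93+82=263 → 342/800 = 0.4275
  G: TP=417, FP=74+40+82=196, FN=74+81+85=240 → 834/1270 = 0.6567
Weighted-F1 score = Σ (supportᵢ/N)·F1 scoreᵢ with N=2062: (397/2062)·0.3958 + (574/2062)·0.7087 + (434/2062)·0.4275 + (657/2062)·0.6567 = 0.573

0.573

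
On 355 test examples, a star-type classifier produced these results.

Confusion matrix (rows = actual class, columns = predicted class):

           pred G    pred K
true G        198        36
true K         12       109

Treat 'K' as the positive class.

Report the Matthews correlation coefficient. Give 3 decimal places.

MCC = (TP·TN − FP·FN) / √((TP+FP)(TP+FN)(TN+FP)(TN+FN))
Numerator = 109·198 − 36·12 = 21150
Denominator = √(145·121·234·210) = √862161300 = 29362.5833
MCC = 21150 / 29362.5833 = 0.720

0.720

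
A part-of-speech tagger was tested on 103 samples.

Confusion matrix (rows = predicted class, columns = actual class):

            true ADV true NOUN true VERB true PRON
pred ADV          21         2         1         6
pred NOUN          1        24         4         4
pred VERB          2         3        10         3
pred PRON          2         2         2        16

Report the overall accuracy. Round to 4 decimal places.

Accuracy = trace / total = (21+24+10+16=71) / 103 = 71/103 = 0.6893

0.6893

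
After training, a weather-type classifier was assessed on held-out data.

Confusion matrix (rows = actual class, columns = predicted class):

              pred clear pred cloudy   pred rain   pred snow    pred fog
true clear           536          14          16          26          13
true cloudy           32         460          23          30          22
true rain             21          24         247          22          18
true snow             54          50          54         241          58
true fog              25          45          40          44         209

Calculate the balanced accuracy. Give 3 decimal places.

0.709

Balanced accuracy = mean of per-class recall.
  clear: recall = 536/605 = 0.8860
  cloudy: recall = 460/567 = 0.8113
  rain: recall = 247/332 = 0.7440
  snow: recall = 241/457 = 0.5274
  fog: recall = 209/363 = 0.5758
Mean = (0.8860 + 0.8113 + 0.7440 + 0.5274 + 0.5758) / 5 = 0.709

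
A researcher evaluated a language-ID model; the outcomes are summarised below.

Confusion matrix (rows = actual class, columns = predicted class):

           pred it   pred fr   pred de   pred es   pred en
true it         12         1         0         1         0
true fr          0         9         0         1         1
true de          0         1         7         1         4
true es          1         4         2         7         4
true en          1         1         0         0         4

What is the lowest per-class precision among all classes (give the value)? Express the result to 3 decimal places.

0.308

Per-class precision (TP/(TP+FP)):
  it: TP=12, FP=0+0+1+1=2 → 12/14 = 0.8571
  fr: TP=9, FP=1+1+4+1=7 → 9/16 = 0.5625
  de: TP=7, FP=0+0+2+0=2 → 7/9 = 0.7778
  es: TP=7, FP=1+1+1+0=3 → 7/10 = 0.7000
  en: TP=4, FP=0+1+4+4=9 → 4/13 = 0.3077
Lowest is class 'en' with precision = 0.308.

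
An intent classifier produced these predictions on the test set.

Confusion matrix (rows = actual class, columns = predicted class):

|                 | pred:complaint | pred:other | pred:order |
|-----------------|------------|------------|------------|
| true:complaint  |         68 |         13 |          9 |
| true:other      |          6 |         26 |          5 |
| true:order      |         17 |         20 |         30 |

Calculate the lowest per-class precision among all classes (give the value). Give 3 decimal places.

0.441

Per-class precision (TP/(TP+FP)):
  complaint: TP=68, FP=6+17=23 → 68/91 = 0.7473
  other: TP=26, FP=13+20=33 → 26/59 = 0.4407
  order: TP=30, FP=9+5=14 → 30/44 = 0.6818
Lowest is class 'other' with precision = 0.441.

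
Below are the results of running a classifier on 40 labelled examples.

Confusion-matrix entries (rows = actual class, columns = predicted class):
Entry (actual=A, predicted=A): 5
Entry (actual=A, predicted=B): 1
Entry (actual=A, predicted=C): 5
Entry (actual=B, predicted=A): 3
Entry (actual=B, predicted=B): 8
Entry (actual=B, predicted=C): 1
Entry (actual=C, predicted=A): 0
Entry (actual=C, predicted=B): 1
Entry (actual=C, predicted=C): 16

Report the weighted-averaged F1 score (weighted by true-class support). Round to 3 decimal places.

0.712

Per-class F1 score (2·TP/(2·TP+FP+FN)):
  A: TP=5, FP=3+0=3, FN=1+5=6 → 10/19 = 0.5263
  B: TP=8, FP=1+1=2, FN=3+1=4 → 16/22 = 0.7273
  C: TP=16, FP=5+1=6, FN=0+1=1 → 32/39 = 0.8205
Weighted-F1 score = Σ (supportᵢ/N)·F1 scoreᵢ with N=40: (11/40)·0.5263 + (12/40)·0.7273 + (17/40)·0.8205 = 0.712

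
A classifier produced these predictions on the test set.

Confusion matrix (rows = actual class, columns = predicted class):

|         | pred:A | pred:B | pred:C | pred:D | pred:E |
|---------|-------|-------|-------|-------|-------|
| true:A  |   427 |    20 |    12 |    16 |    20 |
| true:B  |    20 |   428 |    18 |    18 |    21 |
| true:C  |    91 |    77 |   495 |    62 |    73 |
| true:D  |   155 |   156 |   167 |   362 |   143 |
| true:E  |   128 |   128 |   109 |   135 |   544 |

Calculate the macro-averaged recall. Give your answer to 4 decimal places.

0.6440

Per-class recall (TP/(TP+FN)):
  A: TP=427, FN=20+12+16+20=68 → 427/495 = 0.86263
  B: TP=428, FN=20+18+18+21=77 → 428/505 = 0.84752
  C: TP=495, FN=91+77+62+73=303 → 495/798 = 0.62030
  D: TP=362, FN=155+156+167+143=621 → 362/983 = 0.36826
  E: TP=544, FN=128+128+109+135=500 → 544/1044 = 0.52107
Macro-recall = mean = (0.86263 + 0.84752 + 0.62030 + 0.36826 + 0.52107) / 5 = 0.6440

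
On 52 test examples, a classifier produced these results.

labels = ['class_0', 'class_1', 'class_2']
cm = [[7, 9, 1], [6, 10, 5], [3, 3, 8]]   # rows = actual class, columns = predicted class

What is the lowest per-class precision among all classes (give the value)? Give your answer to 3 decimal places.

Per-class precision (TP/(TP+FP)):
  class_0: TP=7, FP=6+3=9 → 7/16 = 0.4375
  class_1: TP=10, FP=9+3=12 → 10/22 = 0.4545
  class_2: TP=8, FP=1+5=6 → 8/14 = 0.5714
Lowest is class 'class_0' with precision = 0.438.

0.438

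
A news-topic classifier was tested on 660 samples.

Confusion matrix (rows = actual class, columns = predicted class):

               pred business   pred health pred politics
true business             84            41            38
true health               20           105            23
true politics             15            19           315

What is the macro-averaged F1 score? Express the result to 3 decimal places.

Per-class F1 score (2·TP/(2·TP+FP+FN)):
  business: TP=84, FP=20+15=35, FN=41+38=79 → 168/282 = 0.5957
  health: TP=105, FP=41+19=60, FN=20+23=43 → 210/313 = 0.6709
  politics: TP=315, FP=38+23=61, FN=15+19=34 → 630/725 = 0.8690
Macro-F1 score = mean = (0.5957 + 0.6709 + 0.8690) / 3 = 0.712

0.712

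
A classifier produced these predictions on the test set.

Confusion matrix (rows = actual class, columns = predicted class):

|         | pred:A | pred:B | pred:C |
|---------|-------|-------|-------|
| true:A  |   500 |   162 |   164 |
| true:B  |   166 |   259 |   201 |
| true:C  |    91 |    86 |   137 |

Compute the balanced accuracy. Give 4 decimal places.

Balanced accuracy = mean of per-class recall.
  A: recall = 500/826 = 0.60533
  B: recall = 259/626 = 0.41374
  C: recall = 137/314 = 0.43631
Mean = (0.60533 + 0.41374 + 0.43631) / 3 = 0.4851

0.4851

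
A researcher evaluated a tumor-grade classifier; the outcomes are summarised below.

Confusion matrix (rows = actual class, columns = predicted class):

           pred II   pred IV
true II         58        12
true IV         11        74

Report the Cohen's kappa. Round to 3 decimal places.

0.700

Observed agreement pₒ = trace/N = 132/155 = 0.8516
Expected agreement pₑ = Σ (rowᵢ·colᵢ)/N² = (70·69 + 85·86)/155² = 0.5053
κ = (pₒ − pₑ)/(1 − pₑ) = (0.8516 − 0.5053)/(1 − 0.5053) = 0.700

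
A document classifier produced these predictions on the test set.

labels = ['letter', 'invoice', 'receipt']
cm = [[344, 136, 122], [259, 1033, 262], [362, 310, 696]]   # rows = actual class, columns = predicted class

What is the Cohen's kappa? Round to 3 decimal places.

0.366

Observed agreement pₒ = trace/N = 2073/3524 = 0.5883
Expected agreement pₑ = Σ (rowᵢ·colᵢ)/N² = (602·965 + 1554·1479 + 1368·1080)/3524² = 0.3508
κ = (pₒ − pₑ)/(1 − pₑ) = (0.5883 − 0.3508)/(1 − 0.3508) = 0.366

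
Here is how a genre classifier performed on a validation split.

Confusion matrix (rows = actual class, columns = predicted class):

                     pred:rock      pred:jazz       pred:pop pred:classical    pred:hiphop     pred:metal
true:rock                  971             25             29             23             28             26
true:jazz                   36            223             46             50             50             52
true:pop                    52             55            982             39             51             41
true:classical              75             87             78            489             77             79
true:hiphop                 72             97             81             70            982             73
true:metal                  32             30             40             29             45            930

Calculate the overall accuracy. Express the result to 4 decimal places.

0.7448

Accuracy = trace / total = (971+223+982+489+982+930=4577) / 6145 = 4577/6145 = 0.7448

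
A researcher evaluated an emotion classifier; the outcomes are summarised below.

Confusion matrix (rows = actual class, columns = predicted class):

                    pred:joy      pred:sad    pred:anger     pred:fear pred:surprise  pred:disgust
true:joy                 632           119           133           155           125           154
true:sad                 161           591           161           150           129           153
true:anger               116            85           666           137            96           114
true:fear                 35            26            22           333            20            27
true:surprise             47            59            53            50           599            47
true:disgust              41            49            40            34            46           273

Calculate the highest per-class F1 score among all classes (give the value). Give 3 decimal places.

0.641

Per-class F1 score (2·TP/(2·TP+FP+FN)):
  joy: TP=632, FP=161+116+35+47+41=400, FN=119+133+155+125+154=686 → 1264/2350 = 0.5379
  sad: TP=591, FP=119+85+26+59+49=338, FN=161+161+150+129+153=754 → 1182/2274 = 0.5198
  anger: TP=666, FP=133+161+22+53+40=409, FN=116+85+137+96+114=548 → 1332/2289 = 0.5819
  fear: TP=333, FP=155+150+137+50+34=526, FN=35+26+22+20+27=130 → 666/1322 = 0.5038
  surprise: TP=599, FP=125+129+96+20+46=416, FN=47+59+53+50+47=256 → 1198/1870 = 0.6406
  disgust: TP=273, FP=154+153+114+27+47=495, FN=41+49+40+34+46=210 → 546/1251 = 0.4365
Highest is class 'surprise' with F1 score = 0.641.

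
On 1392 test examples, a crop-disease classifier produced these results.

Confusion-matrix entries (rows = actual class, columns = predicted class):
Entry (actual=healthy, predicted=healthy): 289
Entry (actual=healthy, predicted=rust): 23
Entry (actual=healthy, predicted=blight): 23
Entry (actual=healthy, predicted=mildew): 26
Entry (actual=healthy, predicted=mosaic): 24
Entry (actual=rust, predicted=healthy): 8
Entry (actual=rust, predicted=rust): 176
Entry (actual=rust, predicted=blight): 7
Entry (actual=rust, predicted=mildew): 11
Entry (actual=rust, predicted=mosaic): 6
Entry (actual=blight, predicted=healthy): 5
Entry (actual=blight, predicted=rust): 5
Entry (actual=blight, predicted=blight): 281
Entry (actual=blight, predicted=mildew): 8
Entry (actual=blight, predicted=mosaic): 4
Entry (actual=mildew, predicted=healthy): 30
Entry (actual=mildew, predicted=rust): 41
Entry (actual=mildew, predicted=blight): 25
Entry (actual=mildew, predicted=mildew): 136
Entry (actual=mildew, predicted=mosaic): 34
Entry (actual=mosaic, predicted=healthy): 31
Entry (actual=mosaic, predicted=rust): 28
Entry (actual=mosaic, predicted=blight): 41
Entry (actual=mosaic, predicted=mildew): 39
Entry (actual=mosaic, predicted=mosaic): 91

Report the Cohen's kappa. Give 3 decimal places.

0.619

Observed agreement pₒ = trace/N = 973/1392 = 0.6990
Expected agreement pₑ = Σ (rowᵢ·colᵢ)/N² = (385·363 + 208·273 + 303·377 + 266·220 + 230·159)/1392² = 0.2095
κ = (pₒ − pₑ)/(1 − pₑ) = (0.6990 − 0.2095)/(1 − 0.2095) = 0.619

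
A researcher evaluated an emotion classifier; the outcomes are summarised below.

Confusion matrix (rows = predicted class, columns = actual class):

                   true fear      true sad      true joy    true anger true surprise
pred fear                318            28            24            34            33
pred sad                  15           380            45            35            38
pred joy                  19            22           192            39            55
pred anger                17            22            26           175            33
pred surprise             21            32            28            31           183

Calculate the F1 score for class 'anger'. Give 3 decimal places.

0.596

Take TP from the diagonal, FP from the rest of the 'anger' prediction marginal, FN from the rest of the 'anger' actual marginal.
F1 score = 2·TP/(2·TP+FP+FN).
anger: TP=175, FP=17+22+26+33=98, FN=34+35+39+31=139 → 350/587 = 0.5963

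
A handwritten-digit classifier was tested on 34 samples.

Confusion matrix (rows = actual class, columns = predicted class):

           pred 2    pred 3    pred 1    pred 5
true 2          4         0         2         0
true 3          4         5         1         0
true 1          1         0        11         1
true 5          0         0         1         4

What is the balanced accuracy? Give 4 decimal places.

Balanced accuracy = mean of per-class recall.
  2: recall = 4/6 = 0.66667
  3: recall = 5/10 = 0.50000
  1: recall = 11/13 = 0.84615
  5: recall = 4/5 = 0.80000
Mean = (0.66667 + 0.50000 + 0.84615 + 0.80000) / 4 = 0.7032

0.7032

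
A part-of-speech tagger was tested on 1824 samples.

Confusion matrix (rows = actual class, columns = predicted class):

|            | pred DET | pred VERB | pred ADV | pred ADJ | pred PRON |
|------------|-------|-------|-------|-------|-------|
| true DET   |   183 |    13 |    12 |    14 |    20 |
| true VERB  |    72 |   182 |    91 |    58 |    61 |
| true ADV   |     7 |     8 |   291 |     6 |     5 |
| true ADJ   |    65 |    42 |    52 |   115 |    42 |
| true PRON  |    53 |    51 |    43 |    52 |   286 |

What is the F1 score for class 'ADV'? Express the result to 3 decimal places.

0.722

F1 score = 2·TP/(2·TP+FP+FN).
ADV: TP=291, FP=12+91+52+43=198, FN=7+8+6+5=26 → 582/806 = 0.7221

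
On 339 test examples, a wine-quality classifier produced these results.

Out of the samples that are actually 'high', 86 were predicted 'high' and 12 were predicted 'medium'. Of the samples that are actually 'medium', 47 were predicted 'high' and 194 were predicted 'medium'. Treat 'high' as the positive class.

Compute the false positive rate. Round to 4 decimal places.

0.1950

FPR = FP/(FP+TN) = 47/(47+194) = 0.1950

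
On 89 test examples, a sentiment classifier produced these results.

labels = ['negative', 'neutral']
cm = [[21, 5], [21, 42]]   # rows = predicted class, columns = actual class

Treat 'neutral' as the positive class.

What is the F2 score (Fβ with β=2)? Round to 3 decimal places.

0.837

Fβ = (1+β²)·TP / ((1+β²)·TP + β²·FN + FP), with β²=4
= 5·42 / (5·42 + 4·5 + 21) = 0.837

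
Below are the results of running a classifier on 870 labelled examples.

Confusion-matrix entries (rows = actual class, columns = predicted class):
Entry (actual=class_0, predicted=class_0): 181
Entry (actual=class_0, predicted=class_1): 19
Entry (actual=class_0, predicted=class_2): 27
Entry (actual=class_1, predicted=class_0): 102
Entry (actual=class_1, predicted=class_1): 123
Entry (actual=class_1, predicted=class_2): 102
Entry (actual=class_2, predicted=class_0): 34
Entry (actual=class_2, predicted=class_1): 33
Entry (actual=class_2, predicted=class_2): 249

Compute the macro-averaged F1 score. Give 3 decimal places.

0.624

Per-class F1 score (2·TP/(2·TP+FP+FN)):
  class_0: TP=181, FP=102+34=136, FN=19+27=46 → 362/544 = 0.6654
  class_1: TP=123, FP=19+33=52, FN=102+102=204 → 246/502 = 0.4900
  class_2: TP=249, FP=27+102=129, FN=34+33=67 → 498/694 = 0.7176
Macro-F1 score = mean = (0.6654 + 0.4900 + 0.7176) / 3 = 0.624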